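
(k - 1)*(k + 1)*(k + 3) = k^3 + 3*k^2 - k - 3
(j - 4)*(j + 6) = j^2 + 2*j - 24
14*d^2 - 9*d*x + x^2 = (-7*d + x)*(-2*d + x)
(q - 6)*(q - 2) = q^2 - 8*q + 12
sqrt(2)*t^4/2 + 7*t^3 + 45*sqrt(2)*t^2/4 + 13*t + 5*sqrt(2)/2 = (t + sqrt(2)/2)*(t + sqrt(2))*(t + 5*sqrt(2))*(sqrt(2)*t/2 + 1/2)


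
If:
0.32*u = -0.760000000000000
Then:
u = -2.38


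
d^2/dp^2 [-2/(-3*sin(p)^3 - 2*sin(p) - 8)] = 2*(-81*sin(p)^6 + 96*sin(p)^4 + 216*sin(p)^3 + 32*sin(p)^2 - 128*sin(p) + 8)/(3*sin(p)^3 + 2*sin(p) + 8)^3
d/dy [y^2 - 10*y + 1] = 2*y - 10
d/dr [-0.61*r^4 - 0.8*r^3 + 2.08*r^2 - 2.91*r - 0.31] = -2.44*r^3 - 2.4*r^2 + 4.16*r - 2.91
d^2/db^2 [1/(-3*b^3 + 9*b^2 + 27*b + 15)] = 4*(-b^2 + 6*b - 11)/(b^7 - 11*b^6 + 21*b^5 + 89*b^4 - 109*b^3 - 465*b^2 - 425*b - 125)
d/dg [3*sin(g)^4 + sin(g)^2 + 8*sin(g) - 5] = 2*(6*sin(g)^3 + sin(g) + 4)*cos(g)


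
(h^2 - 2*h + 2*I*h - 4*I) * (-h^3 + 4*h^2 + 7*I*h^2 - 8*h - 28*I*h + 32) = -h^5 + 6*h^4 + 5*I*h^4 - 30*h^3 - 30*I*h^3 + 132*h^2 + 24*I*h^2 - 176*h + 96*I*h - 128*I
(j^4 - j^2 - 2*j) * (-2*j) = -2*j^5 + 2*j^3 + 4*j^2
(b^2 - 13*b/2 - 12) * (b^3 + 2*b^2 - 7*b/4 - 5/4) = b^5 - 9*b^4/2 - 107*b^3/4 - 111*b^2/8 + 233*b/8 + 15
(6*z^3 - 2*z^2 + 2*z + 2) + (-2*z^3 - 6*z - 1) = 4*z^3 - 2*z^2 - 4*z + 1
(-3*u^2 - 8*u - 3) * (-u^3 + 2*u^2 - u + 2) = 3*u^5 + 2*u^4 - 10*u^3 - 4*u^2 - 13*u - 6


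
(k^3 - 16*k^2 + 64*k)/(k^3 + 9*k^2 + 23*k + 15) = k*(k^2 - 16*k + 64)/(k^3 + 9*k^2 + 23*k + 15)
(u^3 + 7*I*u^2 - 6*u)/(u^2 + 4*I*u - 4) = u*(u^2 + 7*I*u - 6)/(u^2 + 4*I*u - 4)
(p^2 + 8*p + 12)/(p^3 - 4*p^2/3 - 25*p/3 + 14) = 3*(p^2 + 8*p + 12)/(3*p^3 - 4*p^2 - 25*p + 42)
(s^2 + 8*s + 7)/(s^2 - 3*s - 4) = (s + 7)/(s - 4)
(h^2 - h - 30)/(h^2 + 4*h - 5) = (h - 6)/(h - 1)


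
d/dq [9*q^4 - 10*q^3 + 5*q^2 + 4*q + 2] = 36*q^3 - 30*q^2 + 10*q + 4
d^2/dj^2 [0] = 0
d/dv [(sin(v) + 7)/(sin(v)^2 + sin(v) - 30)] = (-14*sin(v) + cos(v)^2 - 38)*cos(v)/(sin(v)^2 + sin(v) - 30)^2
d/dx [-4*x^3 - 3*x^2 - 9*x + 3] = -12*x^2 - 6*x - 9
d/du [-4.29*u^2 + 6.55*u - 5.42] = 6.55 - 8.58*u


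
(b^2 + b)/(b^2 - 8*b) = (b + 1)/(b - 8)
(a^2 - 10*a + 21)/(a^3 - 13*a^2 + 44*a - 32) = (a^2 - 10*a + 21)/(a^3 - 13*a^2 + 44*a - 32)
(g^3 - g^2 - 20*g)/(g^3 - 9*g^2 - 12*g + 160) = g/(g - 8)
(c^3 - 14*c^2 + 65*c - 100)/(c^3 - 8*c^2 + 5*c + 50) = (c - 4)/(c + 2)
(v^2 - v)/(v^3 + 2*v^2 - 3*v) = 1/(v + 3)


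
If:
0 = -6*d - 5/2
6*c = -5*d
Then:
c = 25/72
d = -5/12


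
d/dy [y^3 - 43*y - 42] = 3*y^2 - 43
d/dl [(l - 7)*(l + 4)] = 2*l - 3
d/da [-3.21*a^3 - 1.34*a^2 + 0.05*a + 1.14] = -9.63*a^2 - 2.68*a + 0.05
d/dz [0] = 0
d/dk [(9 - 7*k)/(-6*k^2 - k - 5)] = (42*k^2 + 7*k - (7*k - 9)*(12*k + 1) + 35)/(6*k^2 + k + 5)^2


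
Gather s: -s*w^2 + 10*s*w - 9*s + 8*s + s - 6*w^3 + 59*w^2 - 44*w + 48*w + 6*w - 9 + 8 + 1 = s*(-w^2 + 10*w) - 6*w^3 + 59*w^2 + 10*w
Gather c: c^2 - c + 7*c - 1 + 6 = c^2 + 6*c + 5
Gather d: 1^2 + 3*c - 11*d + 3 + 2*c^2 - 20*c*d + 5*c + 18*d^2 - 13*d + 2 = 2*c^2 + 8*c + 18*d^2 + d*(-20*c - 24) + 6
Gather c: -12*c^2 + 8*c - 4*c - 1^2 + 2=-12*c^2 + 4*c + 1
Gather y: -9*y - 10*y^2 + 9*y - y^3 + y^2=-y^3 - 9*y^2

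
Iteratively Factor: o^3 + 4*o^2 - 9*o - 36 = (o - 3)*(o^2 + 7*o + 12) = (o - 3)*(o + 4)*(o + 3)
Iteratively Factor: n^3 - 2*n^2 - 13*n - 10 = (n + 1)*(n^2 - 3*n - 10) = (n - 5)*(n + 1)*(n + 2)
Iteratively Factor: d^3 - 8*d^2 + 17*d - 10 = (d - 5)*(d^2 - 3*d + 2) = (d - 5)*(d - 1)*(d - 2)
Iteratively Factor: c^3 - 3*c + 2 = (c - 1)*(c^2 + c - 2) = (c - 1)*(c + 2)*(c - 1)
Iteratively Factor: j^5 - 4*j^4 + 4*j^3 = (j - 2)*(j^4 - 2*j^3) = j*(j - 2)*(j^3 - 2*j^2) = j^2*(j - 2)*(j^2 - 2*j) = j^2*(j - 2)^2*(j)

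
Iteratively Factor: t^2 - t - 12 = (t + 3)*(t - 4)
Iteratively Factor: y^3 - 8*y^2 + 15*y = (y - 5)*(y^2 - 3*y) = y*(y - 5)*(y - 3)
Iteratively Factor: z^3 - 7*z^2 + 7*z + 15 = (z - 3)*(z^2 - 4*z - 5) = (z - 5)*(z - 3)*(z + 1)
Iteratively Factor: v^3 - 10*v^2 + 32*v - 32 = (v - 4)*(v^2 - 6*v + 8) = (v - 4)*(v - 2)*(v - 4)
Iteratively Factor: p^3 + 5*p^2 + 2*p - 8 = (p + 2)*(p^2 + 3*p - 4) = (p - 1)*(p + 2)*(p + 4)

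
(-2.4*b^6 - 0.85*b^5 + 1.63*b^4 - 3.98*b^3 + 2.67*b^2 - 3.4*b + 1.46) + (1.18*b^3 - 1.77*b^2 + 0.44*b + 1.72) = -2.4*b^6 - 0.85*b^5 + 1.63*b^4 - 2.8*b^3 + 0.9*b^2 - 2.96*b + 3.18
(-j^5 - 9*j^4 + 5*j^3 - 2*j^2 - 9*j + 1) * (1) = -j^5 - 9*j^4 + 5*j^3 - 2*j^2 - 9*j + 1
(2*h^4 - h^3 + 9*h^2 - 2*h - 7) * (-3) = -6*h^4 + 3*h^3 - 27*h^2 + 6*h + 21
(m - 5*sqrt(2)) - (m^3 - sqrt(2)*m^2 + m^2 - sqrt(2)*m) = -m^3 - m^2 + sqrt(2)*m^2 + m + sqrt(2)*m - 5*sqrt(2)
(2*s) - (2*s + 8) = -8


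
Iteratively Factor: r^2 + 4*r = (r)*(r + 4)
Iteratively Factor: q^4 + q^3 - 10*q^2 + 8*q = (q - 1)*(q^3 + 2*q^2 - 8*q) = (q - 1)*(q + 4)*(q^2 - 2*q) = q*(q - 1)*(q + 4)*(q - 2)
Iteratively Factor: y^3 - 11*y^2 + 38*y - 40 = (y - 4)*(y^2 - 7*y + 10) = (y - 5)*(y - 4)*(y - 2)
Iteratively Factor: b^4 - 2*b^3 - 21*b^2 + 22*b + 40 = (b + 1)*(b^3 - 3*b^2 - 18*b + 40) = (b - 2)*(b + 1)*(b^2 - b - 20) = (b - 2)*(b + 1)*(b + 4)*(b - 5)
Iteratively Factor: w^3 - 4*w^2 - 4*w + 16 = (w - 4)*(w^2 - 4) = (w - 4)*(w - 2)*(w + 2)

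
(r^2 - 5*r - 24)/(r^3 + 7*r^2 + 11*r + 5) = (r^2 - 5*r - 24)/(r^3 + 7*r^2 + 11*r + 5)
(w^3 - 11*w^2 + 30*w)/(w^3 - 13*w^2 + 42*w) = (w - 5)/(w - 7)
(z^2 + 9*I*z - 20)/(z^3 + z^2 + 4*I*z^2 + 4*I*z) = (z + 5*I)/(z*(z + 1))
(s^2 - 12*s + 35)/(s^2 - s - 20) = (s - 7)/(s + 4)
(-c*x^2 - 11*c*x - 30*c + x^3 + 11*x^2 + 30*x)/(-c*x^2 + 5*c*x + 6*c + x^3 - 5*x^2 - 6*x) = (x^2 + 11*x + 30)/(x^2 - 5*x - 6)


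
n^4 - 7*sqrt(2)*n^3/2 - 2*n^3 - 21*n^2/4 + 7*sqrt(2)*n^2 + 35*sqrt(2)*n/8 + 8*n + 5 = (n - 5/2)*(n + 1/2)*(n - 4*sqrt(2))*(n + sqrt(2)/2)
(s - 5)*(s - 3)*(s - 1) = s^3 - 9*s^2 + 23*s - 15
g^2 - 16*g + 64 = (g - 8)^2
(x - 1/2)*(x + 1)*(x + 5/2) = x^3 + 3*x^2 + 3*x/4 - 5/4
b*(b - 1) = b^2 - b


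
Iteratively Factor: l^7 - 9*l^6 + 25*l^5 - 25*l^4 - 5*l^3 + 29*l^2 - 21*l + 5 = (l - 1)*(l^6 - 8*l^5 + 17*l^4 - 8*l^3 - 13*l^2 + 16*l - 5) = (l - 1)*(l + 1)*(l^5 - 9*l^4 + 26*l^3 - 34*l^2 + 21*l - 5) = (l - 1)^2*(l + 1)*(l^4 - 8*l^3 + 18*l^2 - 16*l + 5) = (l - 1)^3*(l + 1)*(l^3 - 7*l^2 + 11*l - 5) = (l - 5)*(l - 1)^3*(l + 1)*(l^2 - 2*l + 1) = (l - 5)*(l - 1)^4*(l + 1)*(l - 1)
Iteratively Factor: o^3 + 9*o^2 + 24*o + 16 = (o + 4)*(o^2 + 5*o + 4) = (o + 4)^2*(o + 1)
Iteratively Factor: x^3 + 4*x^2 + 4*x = (x + 2)*(x^2 + 2*x) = x*(x + 2)*(x + 2)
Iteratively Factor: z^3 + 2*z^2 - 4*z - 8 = (z + 2)*(z^2 - 4) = (z + 2)^2*(z - 2)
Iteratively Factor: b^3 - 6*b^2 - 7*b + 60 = (b + 3)*(b^2 - 9*b + 20) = (b - 5)*(b + 3)*(b - 4)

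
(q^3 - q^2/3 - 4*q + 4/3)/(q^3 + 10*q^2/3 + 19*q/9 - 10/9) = 3*(q - 2)/(3*q + 5)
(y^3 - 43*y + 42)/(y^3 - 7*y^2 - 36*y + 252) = (y^2 + 6*y - 7)/(y^2 - y - 42)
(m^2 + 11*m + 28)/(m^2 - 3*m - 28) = (m + 7)/(m - 7)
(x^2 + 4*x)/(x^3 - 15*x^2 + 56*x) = (x + 4)/(x^2 - 15*x + 56)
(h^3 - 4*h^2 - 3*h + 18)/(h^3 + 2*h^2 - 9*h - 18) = (h - 3)/(h + 3)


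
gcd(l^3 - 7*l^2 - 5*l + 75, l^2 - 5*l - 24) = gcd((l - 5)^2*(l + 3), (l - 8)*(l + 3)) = l + 3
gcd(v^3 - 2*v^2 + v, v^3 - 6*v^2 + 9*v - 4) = v^2 - 2*v + 1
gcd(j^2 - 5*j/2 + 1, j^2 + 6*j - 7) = 1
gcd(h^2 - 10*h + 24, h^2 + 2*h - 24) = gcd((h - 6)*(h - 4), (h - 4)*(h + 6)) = h - 4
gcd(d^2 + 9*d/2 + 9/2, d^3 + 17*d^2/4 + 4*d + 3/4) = d + 3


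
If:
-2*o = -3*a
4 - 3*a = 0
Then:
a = 4/3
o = 2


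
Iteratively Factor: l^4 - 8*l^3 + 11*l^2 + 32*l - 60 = (l - 2)*(l^3 - 6*l^2 - l + 30) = (l - 5)*(l - 2)*(l^2 - l - 6) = (l - 5)*(l - 3)*(l - 2)*(l + 2)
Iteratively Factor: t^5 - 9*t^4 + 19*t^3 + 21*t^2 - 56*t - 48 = (t - 4)*(t^4 - 5*t^3 - t^2 + 17*t + 12) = (t - 4)*(t + 1)*(t^3 - 6*t^2 + 5*t + 12) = (t - 4)*(t + 1)^2*(t^2 - 7*t + 12) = (t - 4)^2*(t + 1)^2*(t - 3)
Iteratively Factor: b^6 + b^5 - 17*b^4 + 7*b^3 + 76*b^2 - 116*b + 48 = (b - 2)*(b^5 + 3*b^4 - 11*b^3 - 15*b^2 + 46*b - 24) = (b - 2)^2*(b^4 + 5*b^3 - b^2 - 17*b + 12) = (b - 2)^2*(b - 1)*(b^3 + 6*b^2 + 5*b - 12) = (b - 2)^2*(b - 1)*(b + 4)*(b^2 + 2*b - 3) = (b - 2)^2*(b - 1)^2*(b + 4)*(b + 3)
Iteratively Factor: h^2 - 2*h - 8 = (h + 2)*(h - 4)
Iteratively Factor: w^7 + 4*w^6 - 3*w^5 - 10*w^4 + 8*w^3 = (w)*(w^6 + 4*w^5 - 3*w^4 - 10*w^3 + 8*w^2) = w*(w - 1)*(w^5 + 5*w^4 + 2*w^3 - 8*w^2) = w*(w - 1)^2*(w^4 + 6*w^3 + 8*w^2) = w^2*(w - 1)^2*(w^3 + 6*w^2 + 8*w) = w^3*(w - 1)^2*(w^2 + 6*w + 8) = w^3*(w - 1)^2*(w + 4)*(w + 2)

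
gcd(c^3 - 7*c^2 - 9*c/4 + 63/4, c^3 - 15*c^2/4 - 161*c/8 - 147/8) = c^2 - 11*c/2 - 21/2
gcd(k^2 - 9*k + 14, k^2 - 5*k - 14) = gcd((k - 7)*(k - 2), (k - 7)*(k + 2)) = k - 7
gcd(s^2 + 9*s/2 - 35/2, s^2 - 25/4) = s - 5/2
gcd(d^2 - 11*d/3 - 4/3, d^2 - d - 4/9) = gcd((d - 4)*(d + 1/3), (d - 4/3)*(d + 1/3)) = d + 1/3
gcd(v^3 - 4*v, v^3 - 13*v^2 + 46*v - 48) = v - 2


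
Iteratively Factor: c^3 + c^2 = (c + 1)*(c^2) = c*(c + 1)*(c)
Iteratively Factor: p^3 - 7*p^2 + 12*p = (p - 3)*(p^2 - 4*p) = (p - 4)*(p - 3)*(p)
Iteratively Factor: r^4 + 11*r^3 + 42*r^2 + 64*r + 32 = (r + 2)*(r^3 + 9*r^2 + 24*r + 16) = (r + 2)*(r + 4)*(r^2 + 5*r + 4) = (r + 1)*(r + 2)*(r + 4)*(r + 4)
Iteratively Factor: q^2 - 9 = (q - 3)*(q + 3)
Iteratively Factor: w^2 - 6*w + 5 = (w - 1)*(w - 5)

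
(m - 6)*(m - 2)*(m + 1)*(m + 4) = m^4 - 3*m^3 - 24*m^2 + 28*m + 48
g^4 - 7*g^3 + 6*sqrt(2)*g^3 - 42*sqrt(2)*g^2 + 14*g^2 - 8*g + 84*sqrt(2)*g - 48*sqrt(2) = (g - 4)*(g - 2)*(g - 1)*(g + 6*sqrt(2))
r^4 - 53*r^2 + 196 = (r - 7)*(r - 2)*(r + 2)*(r + 7)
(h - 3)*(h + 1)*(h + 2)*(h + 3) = h^4 + 3*h^3 - 7*h^2 - 27*h - 18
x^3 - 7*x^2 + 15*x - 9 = (x - 3)^2*(x - 1)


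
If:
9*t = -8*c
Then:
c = -9*t/8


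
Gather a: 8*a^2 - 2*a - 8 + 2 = 8*a^2 - 2*a - 6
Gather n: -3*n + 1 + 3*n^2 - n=3*n^2 - 4*n + 1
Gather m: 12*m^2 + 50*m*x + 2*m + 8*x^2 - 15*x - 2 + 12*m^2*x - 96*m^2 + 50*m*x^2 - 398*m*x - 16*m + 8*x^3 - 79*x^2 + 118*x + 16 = m^2*(12*x - 84) + m*(50*x^2 - 348*x - 14) + 8*x^3 - 71*x^2 + 103*x + 14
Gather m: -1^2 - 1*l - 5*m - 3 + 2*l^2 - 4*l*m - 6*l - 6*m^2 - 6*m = 2*l^2 - 7*l - 6*m^2 + m*(-4*l - 11) - 4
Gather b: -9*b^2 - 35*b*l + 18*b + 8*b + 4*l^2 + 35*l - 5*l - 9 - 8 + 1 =-9*b^2 + b*(26 - 35*l) + 4*l^2 + 30*l - 16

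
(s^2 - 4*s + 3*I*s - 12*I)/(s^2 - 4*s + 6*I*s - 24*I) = (s + 3*I)/(s + 6*I)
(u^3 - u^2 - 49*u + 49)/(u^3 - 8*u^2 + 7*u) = (u + 7)/u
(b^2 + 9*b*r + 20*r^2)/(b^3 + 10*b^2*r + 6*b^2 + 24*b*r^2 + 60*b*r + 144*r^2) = (b + 5*r)/(b^2 + 6*b*r + 6*b + 36*r)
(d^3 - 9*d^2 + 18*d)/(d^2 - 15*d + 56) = d*(d^2 - 9*d + 18)/(d^2 - 15*d + 56)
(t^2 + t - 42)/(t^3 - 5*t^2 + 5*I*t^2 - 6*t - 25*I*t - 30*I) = (t + 7)/(t^2 + t*(1 + 5*I) + 5*I)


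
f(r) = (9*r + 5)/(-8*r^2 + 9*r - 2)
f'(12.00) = 0.01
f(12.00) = -0.11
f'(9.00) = 0.02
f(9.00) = -0.15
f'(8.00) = 0.03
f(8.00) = -0.17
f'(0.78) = 1850.48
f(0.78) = 78.66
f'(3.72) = 0.20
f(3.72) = -0.49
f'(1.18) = 20.74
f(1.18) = -6.20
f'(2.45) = 0.72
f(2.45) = -0.97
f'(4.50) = 0.12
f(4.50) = -0.37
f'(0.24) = -438.25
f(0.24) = -23.80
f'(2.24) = 0.99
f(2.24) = -1.14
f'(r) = (9*r + 5)*(16*r - 9)/(-8*r^2 + 9*r - 2)^2 + 9/(-8*r^2 + 9*r - 2)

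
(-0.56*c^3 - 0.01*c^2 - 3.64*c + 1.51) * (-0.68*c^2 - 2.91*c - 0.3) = 0.3808*c^5 + 1.6364*c^4 + 2.6723*c^3 + 9.5686*c^2 - 3.3021*c - 0.453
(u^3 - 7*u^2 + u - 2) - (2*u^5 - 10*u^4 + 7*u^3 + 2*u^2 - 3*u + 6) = -2*u^5 + 10*u^4 - 6*u^3 - 9*u^2 + 4*u - 8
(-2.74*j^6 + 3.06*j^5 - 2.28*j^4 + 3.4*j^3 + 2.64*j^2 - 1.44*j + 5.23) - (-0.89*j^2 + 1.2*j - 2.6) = -2.74*j^6 + 3.06*j^5 - 2.28*j^4 + 3.4*j^3 + 3.53*j^2 - 2.64*j + 7.83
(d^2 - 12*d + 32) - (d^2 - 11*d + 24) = 8 - d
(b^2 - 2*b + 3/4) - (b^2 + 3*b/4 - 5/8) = 11/8 - 11*b/4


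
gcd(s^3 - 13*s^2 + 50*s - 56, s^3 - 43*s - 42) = s - 7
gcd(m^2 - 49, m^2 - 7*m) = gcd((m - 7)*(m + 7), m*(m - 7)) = m - 7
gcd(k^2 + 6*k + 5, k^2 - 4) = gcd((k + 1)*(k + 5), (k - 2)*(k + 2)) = 1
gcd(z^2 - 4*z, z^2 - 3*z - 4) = z - 4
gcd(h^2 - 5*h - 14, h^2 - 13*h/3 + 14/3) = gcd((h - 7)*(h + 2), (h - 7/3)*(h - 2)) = 1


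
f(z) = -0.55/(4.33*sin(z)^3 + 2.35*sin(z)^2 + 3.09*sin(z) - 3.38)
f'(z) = -0.55*(-12.99*sin(z)^2*cos(z) - 4.7*sin(z)*cos(z) - 3.09*cos(z))/(4.33*sin(z)^3 + 2.35*sin(z)^2 + 3.09*sin(z) - 3.38)^2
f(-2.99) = 0.14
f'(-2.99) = -0.10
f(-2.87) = 0.13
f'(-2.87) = -0.09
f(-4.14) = -0.16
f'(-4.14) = -0.41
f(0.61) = 22.38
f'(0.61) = 7498.71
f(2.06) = -0.13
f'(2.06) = -0.26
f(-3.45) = 0.26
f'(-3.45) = -0.68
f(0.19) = 0.20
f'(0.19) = 0.33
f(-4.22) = -0.13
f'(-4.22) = -0.26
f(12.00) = 0.11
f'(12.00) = 0.08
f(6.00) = 0.13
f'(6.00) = 0.09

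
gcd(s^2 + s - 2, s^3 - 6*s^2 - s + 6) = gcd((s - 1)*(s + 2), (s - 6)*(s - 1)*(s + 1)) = s - 1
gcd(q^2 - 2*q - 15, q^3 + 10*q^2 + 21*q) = q + 3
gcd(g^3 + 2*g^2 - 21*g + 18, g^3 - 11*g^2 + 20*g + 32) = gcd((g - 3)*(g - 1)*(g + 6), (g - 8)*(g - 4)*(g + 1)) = 1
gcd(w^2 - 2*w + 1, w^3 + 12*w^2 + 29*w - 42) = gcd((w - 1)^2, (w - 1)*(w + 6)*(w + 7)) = w - 1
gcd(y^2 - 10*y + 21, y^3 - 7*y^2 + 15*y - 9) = y - 3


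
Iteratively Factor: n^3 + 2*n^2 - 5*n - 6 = (n + 3)*(n^2 - n - 2) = (n - 2)*(n + 3)*(n + 1)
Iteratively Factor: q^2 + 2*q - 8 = (q + 4)*(q - 2)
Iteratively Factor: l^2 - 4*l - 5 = (l - 5)*(l + 1)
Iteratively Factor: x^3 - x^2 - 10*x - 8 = (x - 4)*(x^2 + 3*x + 2) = (x - 4)*(x + 1)*(x + 2)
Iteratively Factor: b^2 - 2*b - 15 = (b - 5)*(b + 3)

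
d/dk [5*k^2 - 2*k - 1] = 10*k - 2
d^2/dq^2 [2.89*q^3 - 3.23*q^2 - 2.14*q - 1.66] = 17.34*q - 6.46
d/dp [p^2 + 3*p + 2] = 2*p + 3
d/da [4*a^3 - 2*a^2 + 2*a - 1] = 12*a^2 - 4*a + 2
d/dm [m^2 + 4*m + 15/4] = 2*m + 4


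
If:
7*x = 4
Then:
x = 4/7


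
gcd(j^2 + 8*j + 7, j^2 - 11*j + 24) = 1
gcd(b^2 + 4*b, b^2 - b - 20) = b + 4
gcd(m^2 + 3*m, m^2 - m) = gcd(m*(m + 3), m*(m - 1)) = m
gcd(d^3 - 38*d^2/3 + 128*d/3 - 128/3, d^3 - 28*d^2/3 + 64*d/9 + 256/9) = d^2 - 32*d/3 + 64/3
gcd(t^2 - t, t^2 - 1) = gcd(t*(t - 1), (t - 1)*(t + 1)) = t - 1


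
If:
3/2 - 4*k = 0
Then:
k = 3/8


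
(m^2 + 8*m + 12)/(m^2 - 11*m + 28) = (m^2 + 8*m + 12)/(m^2 - 11*m + 28)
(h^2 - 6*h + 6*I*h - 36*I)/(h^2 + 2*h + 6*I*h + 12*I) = (h - 6)/(h + 2)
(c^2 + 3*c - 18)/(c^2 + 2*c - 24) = (c - 3)/(c - 4)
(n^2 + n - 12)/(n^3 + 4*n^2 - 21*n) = (n + 4)/(n*(n + 7))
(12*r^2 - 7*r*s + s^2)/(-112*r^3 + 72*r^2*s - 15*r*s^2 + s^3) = (-3*r + s)/(28*r^2 - 11*r*s + s^2)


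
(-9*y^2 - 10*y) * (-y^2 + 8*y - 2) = 9*y^4 - 62*y^3 - 62*y^2 + 20*y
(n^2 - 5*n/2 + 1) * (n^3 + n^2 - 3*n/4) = n^5 - 3*n^4/2 - 9*n^3/4 + 23*n^2/8 - 3*n/4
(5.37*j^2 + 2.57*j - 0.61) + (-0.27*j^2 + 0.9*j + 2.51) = 5.1*j^2 + 3.47*j + 1.9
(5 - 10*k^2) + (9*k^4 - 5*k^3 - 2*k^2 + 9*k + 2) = 9*k^4 - 5*k^3 - 12*k^2 + 9*k + 7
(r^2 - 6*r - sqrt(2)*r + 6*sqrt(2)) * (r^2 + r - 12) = r^4 - 5*r^3 - sqrt(2)*r^3 - 18*r^2 + 5*sqrt(2)*r^2 + 18*sqrt(2)*r + 72*r - 72*sqrt(2)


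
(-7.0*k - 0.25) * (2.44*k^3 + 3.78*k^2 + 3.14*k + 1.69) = -17.08*k^4 - 27.07*k^3 - 22.925*k^2 - 12.615*k - 0.4225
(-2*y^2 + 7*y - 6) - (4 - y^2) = -y^2 + 7*y - 10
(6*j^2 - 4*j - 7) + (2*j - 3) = 6*j^2 - 2*j - 10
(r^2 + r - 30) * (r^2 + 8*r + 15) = r^4 + 9*r^3 - 7*r^2 - 225*r - 450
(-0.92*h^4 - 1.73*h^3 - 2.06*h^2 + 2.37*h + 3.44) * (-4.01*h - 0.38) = 3.6892*h^5 + 7.2869*h^4 + 8.918*h^3 - 8.7209*h^2 - 14.695*h - 1.3072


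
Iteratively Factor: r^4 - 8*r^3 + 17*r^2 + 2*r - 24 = (r - 3)*(r^3 - 5*r^2 + 2*r + 8) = (r - 4)*(r - 3)*(r^2 - r - 2) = (r - 4)*(r - 3)*(r - 2)*(r + 1)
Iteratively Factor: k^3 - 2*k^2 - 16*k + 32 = (k - 4)*(k^2 + 2*k - 8) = (k - 4)*(k - 2)*(k + 4)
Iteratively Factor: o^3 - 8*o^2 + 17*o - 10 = (o - 2)*(o^2 - 6*o + 5) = (o - 2)*(o - 1)*(o - 5)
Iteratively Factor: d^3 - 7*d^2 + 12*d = (d - 3)*(d^2 - 4*d) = (d - 4)*(d - 3)*(d)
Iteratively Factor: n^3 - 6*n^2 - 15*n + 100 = (n - 5)*(n^2 - n - 20) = (n - 5)*(n + 4)*(n - 5)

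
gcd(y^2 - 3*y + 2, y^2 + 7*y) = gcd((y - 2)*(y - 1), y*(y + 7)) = 1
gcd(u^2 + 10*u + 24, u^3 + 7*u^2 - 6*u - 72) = u^2 + 10*u + 24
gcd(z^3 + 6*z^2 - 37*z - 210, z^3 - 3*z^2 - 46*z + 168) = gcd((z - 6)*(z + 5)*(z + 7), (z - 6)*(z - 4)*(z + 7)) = z^2 + z - 42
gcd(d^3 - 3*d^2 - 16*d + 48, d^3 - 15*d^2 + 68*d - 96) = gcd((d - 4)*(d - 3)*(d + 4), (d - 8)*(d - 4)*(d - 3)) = d^2 - 7*d + 12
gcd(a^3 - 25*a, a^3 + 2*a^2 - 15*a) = a^2 + 5*a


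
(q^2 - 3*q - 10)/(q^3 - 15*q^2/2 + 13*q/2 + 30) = 2*(q + 2)/(2*q^2 - 5*q - 12)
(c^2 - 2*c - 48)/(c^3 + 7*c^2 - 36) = (c - 8)/(c^2 + c - 6)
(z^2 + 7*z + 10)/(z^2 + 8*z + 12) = (z + 5)/(z + 6)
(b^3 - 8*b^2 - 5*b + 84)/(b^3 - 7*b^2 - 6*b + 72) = (b - 7)/(b - 6)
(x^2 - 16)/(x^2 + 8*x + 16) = (x - 4)/(x + 4)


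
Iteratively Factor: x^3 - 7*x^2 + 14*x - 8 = (x - 4)*(x^2 - 3*x + 2) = (x - 4)*(x - 1)*(x - 2)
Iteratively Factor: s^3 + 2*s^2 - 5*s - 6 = (s + 1)*(s^2 + s - 6) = (s - 2)*(s + 1)*(s + 3)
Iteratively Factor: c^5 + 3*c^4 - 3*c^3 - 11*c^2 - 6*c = (c + 1)*(c^4 + 2*c^3 - 5*c^2 - 6*c) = (c + 1)^2*(c^3 + c^2 - 6*c) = (c + 1)^2*(c + 3)*(c^2 - 2*c) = (c - 2)*(c + 1)^2*(c + 3)*(c)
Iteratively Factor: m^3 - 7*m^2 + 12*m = (m)*(m^2 - 7*m + 12) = m*(m - 4)*(m - 3)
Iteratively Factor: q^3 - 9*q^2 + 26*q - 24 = (q - 2)*(q^2 - 7*q + 12) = (q - 4)*(q - 2)*(q - 3)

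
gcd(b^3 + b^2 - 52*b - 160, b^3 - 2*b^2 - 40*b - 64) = b^2 - 4*b - 32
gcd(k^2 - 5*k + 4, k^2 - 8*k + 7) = k - 1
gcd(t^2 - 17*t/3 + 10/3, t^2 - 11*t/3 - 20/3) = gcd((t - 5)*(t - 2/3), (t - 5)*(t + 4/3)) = t - 5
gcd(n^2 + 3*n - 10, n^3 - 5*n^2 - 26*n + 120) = n + 5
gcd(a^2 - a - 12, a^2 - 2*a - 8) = a - 4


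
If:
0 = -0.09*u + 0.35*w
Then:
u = 3.88888888888889*w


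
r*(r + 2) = r^2 + 2*r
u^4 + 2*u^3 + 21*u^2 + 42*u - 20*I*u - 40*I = (u + 2)*(u - 4*I)*(u - I)*(u + 5*I)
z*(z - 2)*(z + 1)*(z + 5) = z^4 + 4*z^3 - 7*z^2 - 10*z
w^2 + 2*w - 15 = (w - 3)*(w + 5)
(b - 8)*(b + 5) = b^2 - 3*b - 40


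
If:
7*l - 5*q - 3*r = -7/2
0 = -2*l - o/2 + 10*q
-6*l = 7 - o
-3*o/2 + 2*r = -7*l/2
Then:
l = -56/15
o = -77/5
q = -91/60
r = -301/60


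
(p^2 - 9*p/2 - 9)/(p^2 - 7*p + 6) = (p + 3/2)/(p - 1)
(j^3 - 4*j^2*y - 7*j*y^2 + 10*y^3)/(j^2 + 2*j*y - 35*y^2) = (j^2 + j*y - 2*y^2)/(j + 7*y)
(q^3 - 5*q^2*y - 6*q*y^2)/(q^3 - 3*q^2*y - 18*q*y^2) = (q + y)/(q + 3*y)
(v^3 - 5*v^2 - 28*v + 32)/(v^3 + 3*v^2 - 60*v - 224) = (v - 1)/(v + 7)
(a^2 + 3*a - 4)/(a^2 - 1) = (a + 4)/(a + 1)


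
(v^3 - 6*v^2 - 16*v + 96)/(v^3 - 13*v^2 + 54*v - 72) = (v + 4)/(v - 3)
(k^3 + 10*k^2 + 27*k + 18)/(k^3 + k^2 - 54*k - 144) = (k + 1)/(k - 8)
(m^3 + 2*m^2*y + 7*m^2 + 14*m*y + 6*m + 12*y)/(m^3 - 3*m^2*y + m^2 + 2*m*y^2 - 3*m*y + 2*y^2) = (m^2 + 2*m*y + 6*m + 12*y)/(m^2 - 3*m*y + 2*y^2)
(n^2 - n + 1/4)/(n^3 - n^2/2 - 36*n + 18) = (n - 1/2)/(n^2 - 36)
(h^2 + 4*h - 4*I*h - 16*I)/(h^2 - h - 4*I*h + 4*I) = (h + 4)/(h - 1)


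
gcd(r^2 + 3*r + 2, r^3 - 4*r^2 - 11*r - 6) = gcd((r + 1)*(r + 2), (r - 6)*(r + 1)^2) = r + 1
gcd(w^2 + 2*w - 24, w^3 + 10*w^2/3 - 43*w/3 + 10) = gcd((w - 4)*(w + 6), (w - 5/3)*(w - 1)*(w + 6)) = w + 6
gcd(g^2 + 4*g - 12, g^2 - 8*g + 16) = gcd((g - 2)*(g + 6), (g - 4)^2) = 1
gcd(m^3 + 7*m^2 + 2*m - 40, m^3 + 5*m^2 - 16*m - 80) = m^2 + 9*m + 20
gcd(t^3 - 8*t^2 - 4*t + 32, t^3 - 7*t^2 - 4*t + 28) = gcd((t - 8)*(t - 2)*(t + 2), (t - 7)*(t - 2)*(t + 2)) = t^2 - 4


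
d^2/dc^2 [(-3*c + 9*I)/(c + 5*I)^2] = 6*(-c + 19*I)/(c + 5*I)^4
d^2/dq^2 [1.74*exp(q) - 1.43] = 1.74*exp(q)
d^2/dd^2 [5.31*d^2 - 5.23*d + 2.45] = 10.6200000000000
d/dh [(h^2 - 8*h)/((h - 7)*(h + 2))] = (3*h^2 - 28*h + 112)/(h^4 - 10*h^3 - 3*h^2 + 140*h + 196)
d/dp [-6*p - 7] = -6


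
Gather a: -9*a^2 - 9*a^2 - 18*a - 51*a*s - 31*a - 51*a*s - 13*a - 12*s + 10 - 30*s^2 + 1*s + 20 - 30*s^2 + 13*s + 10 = -18*a^2 + a*(-102*s - 62) - 60*s^2 + 2*s + 40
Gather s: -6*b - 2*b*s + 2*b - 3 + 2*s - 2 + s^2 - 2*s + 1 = -2*b*s - 4*b + s^2 - 4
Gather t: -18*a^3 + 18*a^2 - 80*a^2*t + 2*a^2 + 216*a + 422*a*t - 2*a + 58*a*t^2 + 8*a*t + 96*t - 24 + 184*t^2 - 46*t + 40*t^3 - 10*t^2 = -18*a^3 + 20*a^2 + 214*a + 40*t^3 + t^2*(58*a + 174) + t*(-80*a^2 + 430*a + 50) - 24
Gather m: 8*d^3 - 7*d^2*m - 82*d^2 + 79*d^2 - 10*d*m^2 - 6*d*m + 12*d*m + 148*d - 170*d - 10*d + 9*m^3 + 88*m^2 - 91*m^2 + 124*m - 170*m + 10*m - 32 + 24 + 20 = 8*d^3 - 3*d^2 - 32*d + 9*m^3 + m^2*(-10*d - 3) + m*(-7*d^2 + 6*d - 36) + 12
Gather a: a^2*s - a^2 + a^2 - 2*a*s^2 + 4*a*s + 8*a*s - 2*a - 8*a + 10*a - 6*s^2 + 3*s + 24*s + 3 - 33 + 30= a^2*s + a*(-2*s^2 + 12*s) - 6*s^2 + 27*s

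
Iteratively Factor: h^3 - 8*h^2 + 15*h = (h - 3)*(h^2 - 5*h) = (h - 5)*(h - 3)*(h)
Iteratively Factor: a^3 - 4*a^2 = (a)*(a^2 - 4*a) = a^2*(a - 4)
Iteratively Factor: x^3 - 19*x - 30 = (x + 3)*(x^2 - 3*x - 10) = (x + 2)*(x + 3)*(x - 5)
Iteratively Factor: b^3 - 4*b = (b + 2)*(b^2 - 2*b) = (b - 2)*(b + 2)*(b)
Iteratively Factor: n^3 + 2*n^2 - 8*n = (n - 2)*(n^2 + 4*n) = (n - 2)*(n + 4)*(n)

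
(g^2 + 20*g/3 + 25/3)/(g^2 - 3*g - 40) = (g + 5/3)/(g - 8)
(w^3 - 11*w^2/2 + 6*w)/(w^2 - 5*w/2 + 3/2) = w*(w - 4)/(w - 1)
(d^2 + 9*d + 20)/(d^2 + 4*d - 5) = (d + 4)/(d - 1)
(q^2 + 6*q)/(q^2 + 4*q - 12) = q/(q - 2)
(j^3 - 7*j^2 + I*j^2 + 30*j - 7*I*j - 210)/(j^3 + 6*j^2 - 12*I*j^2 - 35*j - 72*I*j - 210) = (j^2 + j*(-7 + 6*I) - 42*I)/(j^2 + j*(6 - 7*I) - 42*I)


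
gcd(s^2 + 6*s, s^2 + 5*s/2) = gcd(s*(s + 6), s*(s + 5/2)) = s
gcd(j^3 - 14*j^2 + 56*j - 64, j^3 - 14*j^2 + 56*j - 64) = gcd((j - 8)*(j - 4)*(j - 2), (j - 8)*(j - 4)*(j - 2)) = j^3 - 14*j^2 + 56*j - 64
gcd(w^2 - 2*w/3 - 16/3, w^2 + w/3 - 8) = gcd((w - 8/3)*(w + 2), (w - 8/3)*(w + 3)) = w - 8/3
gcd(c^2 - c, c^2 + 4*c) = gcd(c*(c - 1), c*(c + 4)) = c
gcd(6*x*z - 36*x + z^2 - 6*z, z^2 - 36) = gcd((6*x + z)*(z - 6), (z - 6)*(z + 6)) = z - 6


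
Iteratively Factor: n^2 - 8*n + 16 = (n - 4)*(n - 4)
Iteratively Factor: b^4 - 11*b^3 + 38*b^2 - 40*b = (b - 4)*(b^3 - 7*b^2 + 10*b) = b*(b - 4)*(b^2 - 7*b + 10) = b*(b - 4)*(b - 2)*(b - 5)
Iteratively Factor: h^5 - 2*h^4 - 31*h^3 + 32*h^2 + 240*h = (h + 3)*(h^4 - 5*h^3 - 16*h^2 + 80*h) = (h - 5)*(h + 3)*(h^3 - 16*h) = h*(h - 5)*(h + 3)*(h^2 - 16) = h*(h - 5)*(h - 4)*(h + 3)*(h + 4)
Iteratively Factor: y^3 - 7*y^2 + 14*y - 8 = (y - 2)*(y^2 - 5*y + 4) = (y - 4)*(y - 2)*(y - 1)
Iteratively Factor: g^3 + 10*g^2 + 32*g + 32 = (g + 4)*(g^2 + 6*g + 8) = (g + 4)^2*(g + 2)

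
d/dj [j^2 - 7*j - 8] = 2*j - 7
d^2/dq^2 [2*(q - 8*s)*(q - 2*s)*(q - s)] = 12*q - 44*s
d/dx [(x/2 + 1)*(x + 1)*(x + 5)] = 3*x^2/2 + 8*x + 17/2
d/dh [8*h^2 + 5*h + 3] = 16*h + 5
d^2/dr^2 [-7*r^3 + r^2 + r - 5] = 2 - 42*r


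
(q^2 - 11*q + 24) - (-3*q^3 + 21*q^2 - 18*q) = 3*q^3 - 20*q^2 + 7*q + 24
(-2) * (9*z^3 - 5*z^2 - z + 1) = -18*z^3 + 10*z^2 + 2*z - 2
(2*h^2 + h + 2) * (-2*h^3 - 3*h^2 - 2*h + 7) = -4*h^5 - 8*h^4 - 11*h^3 + 6*h^2 + 3*h + 14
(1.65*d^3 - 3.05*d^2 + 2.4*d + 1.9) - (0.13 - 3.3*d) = 1.65*d^3 - 3.05*d^2 + 5.7*d + 1.77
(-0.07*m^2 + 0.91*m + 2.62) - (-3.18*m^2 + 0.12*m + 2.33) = 3.11*m^2 + 0.79*m + 0.29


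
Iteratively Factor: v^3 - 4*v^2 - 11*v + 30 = (v + 3)*(v^2 - 7*v + 10) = (v - 2)*(v + 3)*(v - 5)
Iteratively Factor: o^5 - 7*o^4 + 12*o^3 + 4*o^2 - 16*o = (o - 2)*(o^4 - 5*o^3 + 2*o^2 + 8*o) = (o - 2)^2*(o^3 - 3*o^2 - 4*o) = (o - 4)*(o - 2)^2*(o^2 + o) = (o - 4)*(o - 2)^2*(o + 1)*(o)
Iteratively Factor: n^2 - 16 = (n + 4)*(n - 4)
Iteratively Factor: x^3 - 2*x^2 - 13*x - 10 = (x + 2)*(x^2 - 4*x - 5) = (x - 5)*(x + 2)*(x + 1)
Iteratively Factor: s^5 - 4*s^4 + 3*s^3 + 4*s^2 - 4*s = (s - 2)*(s^4 - 2*s^3 - s^2 + 2*s) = (s - 2)*(s - 1)*(s^3 - s^2 - 2*s) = (s - 2)^2*(s - 1)*(s^2 + s) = s*(s - 2)^2*(s - 1)*(s + 1)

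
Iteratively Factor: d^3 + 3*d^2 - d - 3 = (d + 3)*(d^2 - 1) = (d - 1)*(d + 3)*(d + 1)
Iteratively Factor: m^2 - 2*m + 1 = (m - 1)*(m - 1)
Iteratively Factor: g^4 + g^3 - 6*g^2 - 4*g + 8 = (g + 2)*(g^3 - g^2 - 4*g + 4) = (g - 1)*(g + 2)*(g^2 - 4) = (g - 1)*(g + 2)^2*(g - 2)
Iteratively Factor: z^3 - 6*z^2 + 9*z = (z - 3)*(z^2 - 3*z) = (z - 3)^2*(z)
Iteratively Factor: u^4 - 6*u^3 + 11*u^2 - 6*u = (u - 1)*(u^3 - 5*u^2 + 6*u) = u*(u - 1)*(u^2 - 5*u + 6) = u*(u - 2)*(u - 1)*(u - 3)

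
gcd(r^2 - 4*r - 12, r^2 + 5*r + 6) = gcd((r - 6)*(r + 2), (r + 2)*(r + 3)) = r + 2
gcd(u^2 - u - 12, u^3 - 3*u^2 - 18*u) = u + 3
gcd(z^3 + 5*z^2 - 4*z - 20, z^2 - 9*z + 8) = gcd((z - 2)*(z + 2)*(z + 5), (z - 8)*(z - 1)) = 1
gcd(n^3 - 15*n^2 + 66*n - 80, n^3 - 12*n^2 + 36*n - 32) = n^2 - 10*n + 16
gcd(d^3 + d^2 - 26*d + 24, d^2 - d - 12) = d - 4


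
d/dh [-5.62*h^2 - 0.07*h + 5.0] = -11.24*h - 0.07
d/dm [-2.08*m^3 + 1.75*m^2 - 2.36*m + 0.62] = -6.24*m^2 + 3.5*m - 2.36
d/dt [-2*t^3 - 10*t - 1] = -6*t^2 - 10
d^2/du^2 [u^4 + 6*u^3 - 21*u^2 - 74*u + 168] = 12*u^2 + 36*u - 42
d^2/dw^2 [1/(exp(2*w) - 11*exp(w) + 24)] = ((11 - 4*exp(w))*(exp(2*w) - 11*exp(w) + 24) + 2*(2*exp(w) - 11)^2*exp(w))*exp(w)/(exp(2*w) - 11*exp(w) + 24)^3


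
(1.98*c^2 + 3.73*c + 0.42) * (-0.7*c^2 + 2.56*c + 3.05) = -1.386*c^4 + 2.4578*c^3 + 15.2938*c^2 + 12.4517*c + 1.281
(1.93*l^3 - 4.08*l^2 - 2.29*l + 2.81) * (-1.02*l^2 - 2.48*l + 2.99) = -1.9686*l^5 - 0.6248*l^4 + 18.2249*l^3 - 9.3862*l^2 - 13.8159*l + 8.4019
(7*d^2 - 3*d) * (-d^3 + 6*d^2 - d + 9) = -7*d^5 + 45*d^4 - 25*d^3 + 66*d^2 - 27*d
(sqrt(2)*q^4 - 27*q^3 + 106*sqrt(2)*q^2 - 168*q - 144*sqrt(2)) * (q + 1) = sqrt(2)*q^5 - 27*q^4 + sqrt(2)*q^4 - 27*q^3 + 106*sqrt(2)*q^3 - 168*q^2 + 106*sqrt(2)*q^2 - 144*sqrt(2)*q - 168*q - 144*sqrt(2)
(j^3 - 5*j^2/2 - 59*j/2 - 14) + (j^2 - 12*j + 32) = j^3 - 3*j^2/2 - 83*j/2 + 18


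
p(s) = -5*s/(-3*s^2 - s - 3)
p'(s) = -5*s*(6*s + 1)/(-3*s^2 - s - 3)^2 - 5/(-3*s^2 - s - 3) = 15*(1 - s^2)/(9*s^4 + 6*s^3 + 19*s^2 + 6*s + 9)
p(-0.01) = -0.02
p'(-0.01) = 1.68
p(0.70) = 0.68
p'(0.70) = 0.29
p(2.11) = 0.57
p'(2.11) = -0.15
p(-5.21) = -0.33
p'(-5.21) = -0.06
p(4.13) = 0.35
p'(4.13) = -0.07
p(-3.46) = -0.49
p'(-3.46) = -0.13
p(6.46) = 0.24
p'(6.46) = -0.03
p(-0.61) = -0.87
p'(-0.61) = 0.77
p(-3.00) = -0.56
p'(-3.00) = -0.16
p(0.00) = 0.00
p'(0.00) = 1.67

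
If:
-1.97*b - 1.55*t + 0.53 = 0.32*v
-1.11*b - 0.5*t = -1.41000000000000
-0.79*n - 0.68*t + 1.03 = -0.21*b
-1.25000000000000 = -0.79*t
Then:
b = 0.56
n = 0.09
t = 1.58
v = -9.44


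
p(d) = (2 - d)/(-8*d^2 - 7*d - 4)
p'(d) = (2 - d)*(16*d + 7)/(-8*d^2 - 7*d - 4)^2 - 1/(-8*d^2 - 7*d - 4) = (8*d^2 + 7*d - (d - 2)*(16*d + 7) + 4)/(8*d^2 + 7*d + 4)^2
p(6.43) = 0.01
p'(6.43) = -0.00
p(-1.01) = -0.59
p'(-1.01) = -0.87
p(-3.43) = -0.07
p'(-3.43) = -0.03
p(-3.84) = -0.06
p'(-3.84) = -0.02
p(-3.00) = -0.09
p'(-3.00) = -0.05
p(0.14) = -0.36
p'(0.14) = 0.85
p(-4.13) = -0.05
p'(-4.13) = -0.02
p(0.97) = -0.06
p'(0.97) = 0.12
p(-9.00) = -0.02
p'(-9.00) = 0.00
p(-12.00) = -0.01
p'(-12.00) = 0.00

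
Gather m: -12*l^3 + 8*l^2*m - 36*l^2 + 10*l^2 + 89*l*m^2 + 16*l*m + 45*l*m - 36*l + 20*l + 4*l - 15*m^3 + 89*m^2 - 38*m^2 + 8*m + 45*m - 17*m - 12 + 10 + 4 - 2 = -12*l^3 - 26*l^2 - 12*l - 15*m^3 + m^2*(89*l + 51) + m*(8*l^2 + 61*l + 36)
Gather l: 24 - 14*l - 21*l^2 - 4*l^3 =-4*l^3 - 21*l^2 - 14*l + 24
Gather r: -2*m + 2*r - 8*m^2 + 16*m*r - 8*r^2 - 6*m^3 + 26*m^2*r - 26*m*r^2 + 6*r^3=-6*m^3 - 8*m^2 - 2*m + 6*r^3 + r^2*(-26*m - 8) + r*(26*m^2 + 16*m + 2)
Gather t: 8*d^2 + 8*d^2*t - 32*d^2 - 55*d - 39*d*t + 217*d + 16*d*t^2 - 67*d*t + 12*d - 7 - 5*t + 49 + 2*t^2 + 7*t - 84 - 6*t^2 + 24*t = -24*d^2 + 174*d + t^2*(16*d - 4) + t*(8*d^2 - 106*d + 26) - 42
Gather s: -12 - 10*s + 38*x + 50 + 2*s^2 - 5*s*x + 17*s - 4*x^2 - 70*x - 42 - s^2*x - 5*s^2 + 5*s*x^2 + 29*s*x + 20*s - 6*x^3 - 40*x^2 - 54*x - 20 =s^2*(-x - 3) + s*(5*x^2 + 24*x + 27) - 6*x^3 - 44*x^2 - 86*x - 24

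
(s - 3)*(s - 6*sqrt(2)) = s^2 - 6*sqrt(2)*s - 3*s + 18*sqrt(2)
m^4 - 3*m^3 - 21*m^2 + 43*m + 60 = (m - 5)*(m - 3)*(m + 1)*(m + 4)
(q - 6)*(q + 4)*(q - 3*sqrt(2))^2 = q^4 - 6*sqrt(2)*q^3 - 2*q^3 - 6*q^2 + 12*sqrt(2)*q^2 - 36*q + 144*sqrt(2)*q - 432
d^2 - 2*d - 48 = (d - 8)*(d + 6)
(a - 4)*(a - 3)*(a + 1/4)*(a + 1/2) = a^4 - 25*a^3/4 + 55*a^2/8 + 65*a/8 + 3/2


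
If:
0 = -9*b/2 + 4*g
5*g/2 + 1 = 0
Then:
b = -16/45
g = -2/5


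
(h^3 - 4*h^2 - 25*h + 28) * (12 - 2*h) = -2*h^4 + 20*h^3 + 2*h^2 - 356*h + 336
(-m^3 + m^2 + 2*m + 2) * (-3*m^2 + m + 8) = 3*m^5 - 4*m^4 - 13*m^3 + 4*m^2 + 18*m + 16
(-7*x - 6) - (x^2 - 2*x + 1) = -x^2 - 5*x - 7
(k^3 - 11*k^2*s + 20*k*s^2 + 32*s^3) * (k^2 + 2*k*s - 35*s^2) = k^5 - 9*k^4*s - 37*k^3*s^2 + 457*k^2*s^3 - 636*k*s^4 - 1120*s^5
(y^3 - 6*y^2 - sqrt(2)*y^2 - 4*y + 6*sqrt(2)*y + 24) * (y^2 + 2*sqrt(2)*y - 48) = y^5 - 6*y^4 + sqrt(2)*y^4 - 56*y^3 - 6*sqrt(2)*y^3 + 40*sqrt(2)*y^2 + 336*y^2 - 240*sqrt(2)*y + 192*y - 1152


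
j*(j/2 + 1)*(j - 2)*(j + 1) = j^4/2 + j^3/2 - 2*j^2 - 2*j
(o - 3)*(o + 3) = o^2 - 9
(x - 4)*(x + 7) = x^2 + 3*x - 28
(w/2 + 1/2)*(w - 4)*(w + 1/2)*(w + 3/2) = w^4/2 - w^3/2 - 37*w^2/8 - 41*w/8 - 3/2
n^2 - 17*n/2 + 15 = (n - 6)*(n - 5/2)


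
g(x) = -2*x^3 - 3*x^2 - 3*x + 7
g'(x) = -6*x^2 - 6*x - 3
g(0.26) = 5.98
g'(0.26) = -4.97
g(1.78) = -19.12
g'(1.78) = -32.69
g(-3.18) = 50.52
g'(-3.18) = -44.59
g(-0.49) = 7.98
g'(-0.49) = -1.50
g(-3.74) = 80.88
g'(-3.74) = -64.49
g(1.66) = -15.40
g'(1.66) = -29.49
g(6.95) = -830.16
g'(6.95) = -334.52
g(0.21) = 6.22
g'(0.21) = -4.52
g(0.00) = 7.00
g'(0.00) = -3.00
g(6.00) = -551.00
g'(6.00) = -255.00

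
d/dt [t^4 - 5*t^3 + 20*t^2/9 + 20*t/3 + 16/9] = 4*t^3 - 15*t^2 + 40*t/9 + 20/3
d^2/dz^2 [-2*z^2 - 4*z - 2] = -4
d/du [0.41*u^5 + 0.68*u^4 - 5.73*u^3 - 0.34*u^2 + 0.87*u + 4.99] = 2.05*u^4 + 2.72*u^3 - 17.19*u^2 - 0.68*u + 0.87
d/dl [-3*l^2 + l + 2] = 1 - 6*l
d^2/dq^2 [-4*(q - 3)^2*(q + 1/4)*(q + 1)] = -48*q^2 + 114*q - 14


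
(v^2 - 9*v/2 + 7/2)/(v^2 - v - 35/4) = 2*(v - 1)/(2*v + 5)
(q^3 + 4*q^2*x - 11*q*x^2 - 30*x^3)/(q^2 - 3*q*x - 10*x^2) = (-q^2 - 2*q*x + 15*x^2)/(-q + 5*x)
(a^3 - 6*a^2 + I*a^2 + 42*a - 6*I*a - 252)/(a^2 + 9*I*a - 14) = (a^2 - 6*a*(1 + I) + 36*I)/(a + 2*I)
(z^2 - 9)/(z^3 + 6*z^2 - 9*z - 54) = 1/(z + 6)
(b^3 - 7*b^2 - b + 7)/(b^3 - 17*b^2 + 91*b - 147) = (b^2 - 1)/(b^2 - 10*b + 21)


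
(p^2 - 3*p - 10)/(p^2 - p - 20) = (p + 2)/(p + 4)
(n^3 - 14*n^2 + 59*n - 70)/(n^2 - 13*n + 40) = (n^2 - 9*n + 14)/(n - 8)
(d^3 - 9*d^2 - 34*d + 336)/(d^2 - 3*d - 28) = (d^2 - 2*d - 48)/(d + 4)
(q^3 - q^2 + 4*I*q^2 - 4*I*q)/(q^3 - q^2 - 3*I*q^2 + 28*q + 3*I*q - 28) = q/(q - 7*I)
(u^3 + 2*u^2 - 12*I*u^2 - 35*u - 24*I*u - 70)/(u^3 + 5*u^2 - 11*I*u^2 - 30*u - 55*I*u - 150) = (u^2 + u*(2 - 7*I) - 14*I)/(u^2 + u*(5 - 6*I) - 30*I)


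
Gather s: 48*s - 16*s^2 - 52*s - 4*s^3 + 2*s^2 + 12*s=-4*s^3 - 14*s^2 + 8*s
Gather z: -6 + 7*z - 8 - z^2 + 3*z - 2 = -z^2 + 10*z - 16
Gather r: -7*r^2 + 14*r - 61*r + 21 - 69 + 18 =-7*r^2 - 47*r - 30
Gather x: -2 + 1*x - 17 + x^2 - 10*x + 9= x^2 - 9*x - 10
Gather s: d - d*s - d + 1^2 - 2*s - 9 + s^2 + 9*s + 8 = s^2 + s*(7 - d)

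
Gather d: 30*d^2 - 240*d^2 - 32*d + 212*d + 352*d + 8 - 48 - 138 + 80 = -210*d^2 + 532*d - 98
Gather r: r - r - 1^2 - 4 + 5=0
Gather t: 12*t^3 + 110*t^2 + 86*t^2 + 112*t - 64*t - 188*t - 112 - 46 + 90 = 12*t^3 + 196*t^2 - 140*t - 68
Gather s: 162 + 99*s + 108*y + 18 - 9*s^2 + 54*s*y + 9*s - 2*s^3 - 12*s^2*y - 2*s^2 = -2*s^3 + s^2*(-12*y - 11) + s*(54*y + 108) + 108*y + 180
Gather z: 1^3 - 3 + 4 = 2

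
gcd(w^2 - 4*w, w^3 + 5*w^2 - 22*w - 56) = w - 4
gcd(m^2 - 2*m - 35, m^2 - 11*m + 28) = m - 7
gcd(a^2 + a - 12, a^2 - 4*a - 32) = a + 4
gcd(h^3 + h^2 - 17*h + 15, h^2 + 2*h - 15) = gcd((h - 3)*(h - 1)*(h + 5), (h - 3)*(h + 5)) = h^2 + 2*h - 15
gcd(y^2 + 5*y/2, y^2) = y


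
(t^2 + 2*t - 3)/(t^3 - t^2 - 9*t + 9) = 1/(t - 3)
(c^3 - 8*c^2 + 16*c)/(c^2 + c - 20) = c*(c - 4)/(c + 5)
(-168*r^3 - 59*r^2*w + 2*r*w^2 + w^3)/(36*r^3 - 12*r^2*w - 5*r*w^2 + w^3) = (-56*r^2 - r*w + w^2)/(12*r^2 - 8*r*w + w^2)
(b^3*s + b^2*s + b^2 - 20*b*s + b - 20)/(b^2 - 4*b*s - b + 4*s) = (b^3*s + b^2*s + b^2 - 20*b*s + b - 20)/(b^2 - 4*b*s - b + 4*s)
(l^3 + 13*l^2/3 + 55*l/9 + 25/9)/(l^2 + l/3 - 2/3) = (9*l^2 + 30*l + 25)/(3*(3*l - 2))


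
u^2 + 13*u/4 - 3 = (u - 3/4)*(u + 4)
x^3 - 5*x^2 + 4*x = x*(x - 4)*(x - 1)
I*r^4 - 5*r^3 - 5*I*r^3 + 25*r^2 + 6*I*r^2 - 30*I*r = r*(r - 5)*(r + 6*I)*(I*r + 1)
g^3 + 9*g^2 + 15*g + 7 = (g + 1)^2*(g + 7)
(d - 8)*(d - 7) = d^2 - 15*d + 56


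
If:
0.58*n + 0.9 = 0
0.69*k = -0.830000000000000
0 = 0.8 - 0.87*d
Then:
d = 0.92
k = -1.20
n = -1.55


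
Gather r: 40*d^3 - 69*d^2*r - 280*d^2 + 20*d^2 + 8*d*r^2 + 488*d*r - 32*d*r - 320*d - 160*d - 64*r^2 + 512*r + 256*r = 40*d^3 - 260*d^2 - 480*d + r^2*(8*d - 64) + r*(-69*d^2 + 456*d + 768)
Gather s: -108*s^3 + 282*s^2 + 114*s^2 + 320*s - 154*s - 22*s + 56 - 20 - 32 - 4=-108*s^3 + 396*s^2 + 144*s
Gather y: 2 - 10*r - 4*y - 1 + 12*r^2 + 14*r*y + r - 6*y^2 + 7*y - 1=12*r^2 - 9*r - 6*y^2 + y*(14*r + 3)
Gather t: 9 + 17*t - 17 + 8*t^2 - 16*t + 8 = 8*t^2 + t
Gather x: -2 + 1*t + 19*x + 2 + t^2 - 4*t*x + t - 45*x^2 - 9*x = t^2 + 2*t - 45*x^2 + x*(10 - 4*t)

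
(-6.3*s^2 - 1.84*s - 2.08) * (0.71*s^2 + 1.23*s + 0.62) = -4.473*s^4 - 9.0554*s^3 - 7.646*s^2 - 3.6992*s - 1.2896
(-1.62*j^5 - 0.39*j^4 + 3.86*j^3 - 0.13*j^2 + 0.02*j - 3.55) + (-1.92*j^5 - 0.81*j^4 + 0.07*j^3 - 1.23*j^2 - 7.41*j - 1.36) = -3.54*j^5 - 1.2*j^4 + 3.93*j^3 - 1.36*j^2 - 7.39*j - 4.91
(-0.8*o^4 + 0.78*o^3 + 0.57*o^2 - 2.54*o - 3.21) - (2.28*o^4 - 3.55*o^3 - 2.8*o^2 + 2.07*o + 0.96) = -3.08*o^4 + 4.33*o^3 + 3.37*o^2 - 4.61*o - 4.17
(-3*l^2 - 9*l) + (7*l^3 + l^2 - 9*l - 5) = 7*l^3 - 2*l^2 - 18*l - 5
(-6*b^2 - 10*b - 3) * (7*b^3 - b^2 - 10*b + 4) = -42*b^5 - 64*b^4 + 49*b^3 + 79*b^2 - 10*b - 12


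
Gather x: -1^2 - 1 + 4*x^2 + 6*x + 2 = 4*x^2 + 6*x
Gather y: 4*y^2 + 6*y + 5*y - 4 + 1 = 4*y^2 + 11*y - 3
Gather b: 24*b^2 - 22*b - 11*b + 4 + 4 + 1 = 24*b^2 - 33*b + 9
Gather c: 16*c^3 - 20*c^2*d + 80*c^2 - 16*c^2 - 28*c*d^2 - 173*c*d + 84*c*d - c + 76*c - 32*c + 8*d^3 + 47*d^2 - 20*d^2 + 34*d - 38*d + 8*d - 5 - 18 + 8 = 16*c^3 + c^2*(64 - 20*d) + c*(-28*d^2 - 89*d + 43) + 8*d^3 + 27*d^2 + 4*d - 15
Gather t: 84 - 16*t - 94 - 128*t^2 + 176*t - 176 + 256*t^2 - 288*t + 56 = 128*t^2 - 128*t - 130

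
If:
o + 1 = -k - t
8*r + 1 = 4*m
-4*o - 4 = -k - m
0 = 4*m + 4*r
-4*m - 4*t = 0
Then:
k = 1/20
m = 1/12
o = -29/30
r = -1/12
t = -1/12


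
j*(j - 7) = j^2 - 7*j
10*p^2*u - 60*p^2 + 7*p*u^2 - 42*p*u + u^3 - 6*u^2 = (2*p + u)*(5*p + u)*(u - 6)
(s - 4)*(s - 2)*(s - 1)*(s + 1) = s^4 - 6*s^3 + 7*s^2 + 6*s - 8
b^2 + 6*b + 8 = (b + 2)*(b + 4)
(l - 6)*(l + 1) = l^2 - 5*l - 6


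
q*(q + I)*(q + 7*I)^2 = q^4 + 15*I*q^3 - 63*q^2 - 49*I*q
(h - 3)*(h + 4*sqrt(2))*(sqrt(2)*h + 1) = sqrt(2)*h^3 - 3*sqrt(2)*h^2 + 9*h^2 - 27*h + 4*sqrt(2)*h - 12*sqrt(2)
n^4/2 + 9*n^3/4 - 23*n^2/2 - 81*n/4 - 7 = (n/2 + 1/2)*(n - 4)*(n + 1/2)*(n + 7)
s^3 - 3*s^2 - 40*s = s*(s - 8)*(s + 5)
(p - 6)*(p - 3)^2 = p^3 - 12*p^2 + 45*p - 54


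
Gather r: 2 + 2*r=2*r + 2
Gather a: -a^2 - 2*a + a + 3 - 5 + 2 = -a^2 - a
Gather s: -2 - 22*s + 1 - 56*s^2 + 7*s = -56*s^2 - 15*s - 1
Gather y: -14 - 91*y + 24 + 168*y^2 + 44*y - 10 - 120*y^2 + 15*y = 48*y^2 - 32*y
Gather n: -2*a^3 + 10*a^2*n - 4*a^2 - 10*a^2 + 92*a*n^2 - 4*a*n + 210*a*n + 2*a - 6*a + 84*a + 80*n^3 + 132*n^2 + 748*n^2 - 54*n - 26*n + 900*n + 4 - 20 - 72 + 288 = -2*a^3 - 14*a^2 + 80*a + 80*n^3 + n^2*(92*a + 880) + n*(10*a^2 + 206*a + 820) + 200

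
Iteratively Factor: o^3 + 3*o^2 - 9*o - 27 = (o + 3)*(o^2 - 9) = (o + 3)^2*(o - 3)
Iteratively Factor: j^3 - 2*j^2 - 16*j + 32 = (j - 2)*(j^2 - 16) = (j - 4)*(j - 2)*(j + 4)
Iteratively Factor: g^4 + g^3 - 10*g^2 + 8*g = (g - 2)*(g^3 + 3*g^2 - 4*g) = (g - 2)*(g - 1)*(g^2 + 4*g) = g*(g - 2)*(g - 1)*(g + 4)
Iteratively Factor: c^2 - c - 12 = (c + 3)*(c - 4)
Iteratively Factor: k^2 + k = (k)*(k + 1)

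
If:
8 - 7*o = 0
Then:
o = 8/7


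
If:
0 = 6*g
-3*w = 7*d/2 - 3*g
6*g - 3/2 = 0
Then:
No Solution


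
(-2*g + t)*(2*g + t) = -4*g^2 + t^2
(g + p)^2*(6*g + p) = 6*g^3 + 13*g^2*p + 8*g*p^2 + p^3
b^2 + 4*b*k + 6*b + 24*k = (b + 6)*(b + 4*k)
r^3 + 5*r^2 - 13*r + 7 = (r - 1)^2*(r + 7)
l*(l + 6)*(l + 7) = l^3 + 13*l^2 + 42*l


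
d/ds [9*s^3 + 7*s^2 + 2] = s*(27*s + 14)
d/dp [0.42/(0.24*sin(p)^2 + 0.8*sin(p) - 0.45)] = -(0.2016*sin(p) + 0.336)*cos(p)/(0.24*sin(p)^2 + 0.8*sin(p) - 0.45)^2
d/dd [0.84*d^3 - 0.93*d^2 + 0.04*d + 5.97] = 2.52*d^2 - 1.86*d + 0.04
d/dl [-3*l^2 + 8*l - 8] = 8 - 6*l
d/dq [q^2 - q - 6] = 2*q - 1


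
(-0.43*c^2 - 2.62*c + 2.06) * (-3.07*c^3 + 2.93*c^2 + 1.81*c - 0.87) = 1.3201*c^5 + 6.7835*c^4 - 14.7791*c^3 + 1.6677*c^2 + 6.008*c - 1.7922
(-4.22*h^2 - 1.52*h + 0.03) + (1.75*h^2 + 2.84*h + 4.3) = -2.47*h^2 + 1.32*h + 4.33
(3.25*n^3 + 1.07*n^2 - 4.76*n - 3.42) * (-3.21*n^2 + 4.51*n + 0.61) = -10.4325*n^5 + 11.2228*n^4 + 22.0878*n^3 - 9.8367*n^2 - 18.3278*n - 2.0862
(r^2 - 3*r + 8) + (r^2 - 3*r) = 2*r^2 - 6*r + 8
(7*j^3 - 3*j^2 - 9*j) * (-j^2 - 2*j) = -7*j^5 - 11*j^4 + 15*j^3 + 18*j^2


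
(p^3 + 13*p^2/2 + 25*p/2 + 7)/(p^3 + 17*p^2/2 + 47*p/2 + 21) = (p + 1)/(p + 3)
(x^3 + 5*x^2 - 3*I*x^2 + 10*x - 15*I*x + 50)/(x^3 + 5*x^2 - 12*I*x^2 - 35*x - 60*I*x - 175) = (x + 2*I)/(x - 7*I)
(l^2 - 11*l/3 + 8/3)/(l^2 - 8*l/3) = (l - 1)/l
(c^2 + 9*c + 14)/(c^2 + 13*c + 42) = (c + 2)/(c + 6)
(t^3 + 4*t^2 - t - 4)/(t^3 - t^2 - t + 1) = (t + 4)/(t - 1)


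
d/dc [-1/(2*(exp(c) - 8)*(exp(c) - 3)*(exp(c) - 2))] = ((exp(c) - 8)*(exp(c) - 3) + (exp(c) - 8)*(exp(c) - 2) + (exp(c) - 3)*(exp(c) - 2))*exp(c)/(2*(exp(c) - 8)^2*(exp(c) - 3)^2*(exp(c) - 2)^2)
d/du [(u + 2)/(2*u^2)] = (-u - 4)/(2*u^3)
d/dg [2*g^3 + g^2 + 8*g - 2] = 6*g^2 + 2*g + 8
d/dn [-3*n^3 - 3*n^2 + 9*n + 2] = -9*n^2 - 6*n + 9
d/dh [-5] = 0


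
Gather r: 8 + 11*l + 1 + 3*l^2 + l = 3*l^2 + 12*l + 9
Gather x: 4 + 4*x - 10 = 4*x - 6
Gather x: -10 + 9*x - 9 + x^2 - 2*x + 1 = x^2 + 7*x - 18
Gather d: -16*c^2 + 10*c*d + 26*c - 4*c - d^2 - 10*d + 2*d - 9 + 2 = -16*c^2 + 22*c - d^2 + d*(10*c - 8) - 7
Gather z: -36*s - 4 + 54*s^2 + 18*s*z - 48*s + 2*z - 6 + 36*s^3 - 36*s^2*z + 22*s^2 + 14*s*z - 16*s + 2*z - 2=36*s^3 + 76*s^2 - 100*s + z*(-36*s^2 + 32*s + 4) - 12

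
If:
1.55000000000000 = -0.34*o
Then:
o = -4.56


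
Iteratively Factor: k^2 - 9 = (k + 3)*(k - 3)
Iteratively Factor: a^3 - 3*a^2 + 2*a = (a)*(a^2 - 3*a + 2) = a*(a - 1)*(a - 2)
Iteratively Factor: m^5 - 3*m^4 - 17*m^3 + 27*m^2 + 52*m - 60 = (m + 3)*(m^4 - 6*m^3 + m^2 + 24*m - 20) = (m - 2)*(m + 3)*(m^3 - 4*m^2 - 7*m + 10) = (m - 5)*(m - 2)*(m + 3)*(m^2 + m - 2) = (m - 5)*(m - 2)*(m + 2)*(m + 3)*(m - 1)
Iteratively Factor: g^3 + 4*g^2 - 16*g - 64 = (g + 4)*(g^2 - 16) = (g - 4)*(g + 4)*(g + 4)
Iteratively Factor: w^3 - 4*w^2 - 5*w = (w - 5)*(w^2 + w) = (w - 5)*(w + 1)*(w)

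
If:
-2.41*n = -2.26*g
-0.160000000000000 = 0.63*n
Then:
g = -0.27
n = -0.25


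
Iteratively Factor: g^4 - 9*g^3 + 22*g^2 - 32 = (g - 2)*(g^3 - 7*g^2 + 8*g + 16) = (g - 4)*(g - 2)*(g^2 - 3*g - 4) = (g - 4)^2*(g - 2)*(g + 1)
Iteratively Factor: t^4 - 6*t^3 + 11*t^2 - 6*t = (t - 2)*(t^3 - 4*t^2 + 3*t) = (t - 2)*(t - 1)*(t^2 - 3*t) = t*(t - 2)*(t - 1)*(t - 3)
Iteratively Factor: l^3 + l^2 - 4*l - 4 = (l - 2)*(l^2 + 3*l + 2) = (l - 2)*(l + 1)*(l + 2)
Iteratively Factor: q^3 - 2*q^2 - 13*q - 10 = (q + 2)*(q^2 - 4*q - 5) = (q + 1)*(q + 2)*(q - 5)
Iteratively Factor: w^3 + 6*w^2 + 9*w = (w + 3)*(w^2 + 3*w) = w*(w + 3)*(w + 3)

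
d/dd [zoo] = 0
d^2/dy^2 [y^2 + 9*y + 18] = 2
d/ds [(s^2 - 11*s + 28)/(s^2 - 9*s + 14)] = 2/(s^2 - 4*s + 4)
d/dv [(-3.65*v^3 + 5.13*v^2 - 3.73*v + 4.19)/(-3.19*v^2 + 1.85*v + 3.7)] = (11.6435*v^4 - 13.505*v^3 - 42.9232*v^2 + 64.6942*v - 21.5525)/(10.1761*v^4 - 11.803*v^3 - 20.1835*v^2 + 13.69*v + 13.69)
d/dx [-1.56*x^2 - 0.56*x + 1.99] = -3.12*x - 0.56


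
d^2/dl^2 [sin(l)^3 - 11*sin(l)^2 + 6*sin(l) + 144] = -9*sin(l)^3 + 44*sin(l)^2 - 22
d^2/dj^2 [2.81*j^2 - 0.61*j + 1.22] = 5.62000000000000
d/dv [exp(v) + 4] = exp(v)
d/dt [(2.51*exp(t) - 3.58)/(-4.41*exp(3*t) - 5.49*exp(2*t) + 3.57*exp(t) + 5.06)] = (22.1382*exp(3*t) - 33.5835*exp(2*t) - 39.3084*exp(t) + 25.4812)*exp(t)/(19.4481*exp(6*t) + 48.4218*exp(5*t) - 1.3473*exp(4*t) - 83.8278*exp(3*t) - 42.8139*exp(2*t) + 36.1284*exp(t) + 25.6036)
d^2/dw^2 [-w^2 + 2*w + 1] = -2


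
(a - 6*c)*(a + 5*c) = a^2 - a*c - 30*c^2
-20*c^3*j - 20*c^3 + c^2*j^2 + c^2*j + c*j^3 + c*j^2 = (-4*c + j)*(5*c + j)*(c*j + c)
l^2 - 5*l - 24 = (l - 8)*(l + 3)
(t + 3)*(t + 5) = t^2 + 8*t + 15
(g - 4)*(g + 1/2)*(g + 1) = g^3 - 5*g^2/2 - 11*g/2 - 2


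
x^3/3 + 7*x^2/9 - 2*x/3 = x*(x/3 + 1)*(x - 2/3)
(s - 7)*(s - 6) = s^2 - 13*s + 42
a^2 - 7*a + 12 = (a - 4)*(a - 3)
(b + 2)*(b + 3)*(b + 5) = b^3 + 10*b^2 + 31*b + 30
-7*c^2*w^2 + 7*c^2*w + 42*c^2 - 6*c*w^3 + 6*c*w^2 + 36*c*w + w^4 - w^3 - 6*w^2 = (-7*c + w)*(c + w)*(w - 3)*(w + 2)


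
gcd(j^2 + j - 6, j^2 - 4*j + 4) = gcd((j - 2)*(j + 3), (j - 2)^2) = j - 2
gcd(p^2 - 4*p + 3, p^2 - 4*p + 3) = p^2 - 4*p + 3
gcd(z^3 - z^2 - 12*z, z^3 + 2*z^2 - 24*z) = z^2 - 4*z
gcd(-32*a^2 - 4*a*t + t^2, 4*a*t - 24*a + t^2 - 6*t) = 4*a + t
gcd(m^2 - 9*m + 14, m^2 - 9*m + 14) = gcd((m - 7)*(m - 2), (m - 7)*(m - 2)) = m^2 - 9*m + 14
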